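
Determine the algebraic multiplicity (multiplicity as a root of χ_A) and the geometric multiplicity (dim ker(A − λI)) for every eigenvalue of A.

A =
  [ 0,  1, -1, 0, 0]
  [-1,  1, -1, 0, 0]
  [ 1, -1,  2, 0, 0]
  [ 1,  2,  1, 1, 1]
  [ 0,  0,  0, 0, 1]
λ = 1: alg = 5, geom = 2

Step 1 — factor the characteristic polynomial to read off the algebraic multiplicities:
  χ_A(x) = (x - 1)^5

Step 2 — compute geometric multiplicities via the rank-nullity identity g(λ) = n − rank(A − λI):
  rank(A − (1)·I) = 3, so dim ker(A − (1)·I) = n − 3 = 2

Summary:
  λ = 1: algebraic multiplicity = 5, geometric multiplicity = 2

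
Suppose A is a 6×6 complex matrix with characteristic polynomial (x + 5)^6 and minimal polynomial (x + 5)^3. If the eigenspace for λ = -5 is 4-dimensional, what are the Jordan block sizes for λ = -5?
Block sizes for λ = -5: [3, 1, 1, 1]

Step 1 — from the characteristic polynomial, algebraic multiplicity of λ = -5 is 6. From dim ker(A − (-5)·I) = 4, there are exactly 4 Jordan blocks for λ = -5.
Step 2 — from the minimal polynomial, the factor (x + 5)^3 tells us the largest block for λ = -5 has size 3.
Step 3 — with total size 6, 4 blocks, and largest block 3, the block sizes (in nonincreasing order) are [3, 1, 1, 1].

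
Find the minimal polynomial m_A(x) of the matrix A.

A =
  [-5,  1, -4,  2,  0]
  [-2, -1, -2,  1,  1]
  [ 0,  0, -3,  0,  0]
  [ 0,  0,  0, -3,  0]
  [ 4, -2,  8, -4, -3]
x^3 + 9*x^2 + 27*x + 27

The characteristic polynomial is χ_A(x) = (x + 3)^5, so the eigenvalues are known. The minimal polynomial is
  m_A(x) = Π_λ (x − λ)^{k_λ}
where k_λ is the size of the *largest* Jordan block for λ (equivalently, the smallest k with (A − λI)^k v = 0 for every generalised eigenvector v of λ).

  λ = -3: largest Jordan block has size 3, contributing (x + 3)^3

So m_A(x) = (x + 3)^3 = x^3 + 9*x^2 + 27*x + 27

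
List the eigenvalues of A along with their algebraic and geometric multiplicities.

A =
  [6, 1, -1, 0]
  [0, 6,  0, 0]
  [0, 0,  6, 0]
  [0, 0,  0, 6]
λ = 6: alg = 4, geom = 3

Step 1 — factor the characteristic polynomial to read off the algebraic multiplicities:
  χ_A(x) = (x - 6)^4

Step 2 — compute geometric multiplicities via the rank-nullity identity g(λ) = n − rank(A − λI):
  rank(A − (6)·I) = 1, so dim ker(A − (6)·I) = n − 1 = 3

Summary:
  λ = 6: algebraic multiplicity = 4, geometric multiplicity = 3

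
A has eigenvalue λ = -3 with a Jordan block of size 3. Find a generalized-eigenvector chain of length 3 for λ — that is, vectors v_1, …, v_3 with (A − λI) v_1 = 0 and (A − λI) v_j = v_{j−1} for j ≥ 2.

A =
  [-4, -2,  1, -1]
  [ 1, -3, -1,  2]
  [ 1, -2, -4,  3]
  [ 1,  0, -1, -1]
A Jordan chain for λ = -3 of length 3:
v_1 = (-1, 0, -1, 0)ᵀ
v_2 = (-1, 1, 1, 1)ᵀ
v_3 = (1, 0, 0, 0)ᵀ

Let N = A − (-3)·I. We want v_3 with N^3 v_3 = 0 but N^2 v_3 ≠ 0; then v_{j-1} := N · v_j for j = 3, …, 2.

Pick v_3 = (1, 0, 0, 0)ᵀ.
Then v_2 = N · v_3 = (-1, 1, 1, 1)ᵀ.
Then v_1 = N · v_2 = (-1, 0, -1, 0)ᵀ.

Sanity check: (A − (-3)·I) v_1 = (0, 0, 0, 0)ᵀ = 0. ✓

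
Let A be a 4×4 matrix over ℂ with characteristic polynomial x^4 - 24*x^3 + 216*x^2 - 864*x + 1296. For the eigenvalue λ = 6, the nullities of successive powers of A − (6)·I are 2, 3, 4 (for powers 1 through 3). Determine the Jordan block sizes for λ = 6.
Block sizes for λ = 6: [3, 1]

From the dimensions of kernels of powers, the number of Jordan blocks of size at least j is d_j − d_{j−1} where d_j = dim ker(N^j) (with d_0 = 0). Computing the differences gives [2, 1, 1].
The number of blocks of size exactly k is (#blocks of size ≥ k) − (#blocks of size ≥ k + 1), so the partition is: 1 block(s) of size 1, 1 block(s) of size 3.
In nonincreasing order the block sizes are [3, 1].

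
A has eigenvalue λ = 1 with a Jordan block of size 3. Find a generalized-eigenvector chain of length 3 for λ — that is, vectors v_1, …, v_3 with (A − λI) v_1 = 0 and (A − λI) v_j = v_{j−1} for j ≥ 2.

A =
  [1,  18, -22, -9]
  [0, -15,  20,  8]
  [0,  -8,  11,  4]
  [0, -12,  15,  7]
A Jordan chain for λ = 1 of length 3:
v_1 = (-4, 0, 0, 0)ᵀ
v_2 = (18, -16, -8, -12)ᵀ
v_3 = (0, 1, 0, 0)ᵀ

Let N = A − (1)·I. We want v_3 with N^3 v_3 = 0 but N^2 v_3 ≠ 0; then v_{j-1} := N · v_j for j = 3, …, 2.

Pick v_3 = (0, 1, 0, 0)ᵀ.
Then v_2 = N · v_3 = (18, -16, -8, -12)ᵀ.
Then v_1 = N · v_2 = (-4, 0, 0, 0)ᵀ.

Sanity check: (A − (1)·I) v_1 = (0, 0, 0, 0)ᵀ = 0. ✓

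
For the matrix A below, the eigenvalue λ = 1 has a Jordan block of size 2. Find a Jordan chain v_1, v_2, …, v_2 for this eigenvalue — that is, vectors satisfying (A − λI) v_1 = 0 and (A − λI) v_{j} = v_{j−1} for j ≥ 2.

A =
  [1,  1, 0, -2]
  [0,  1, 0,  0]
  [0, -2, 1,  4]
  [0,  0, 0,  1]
A Jordan chain for λ = 1 of length 2:
v_1 = (1, 0, -2, 0)ᵀ
v_2 = (0, 1, 0, 0)ᵀ

Let N = A − (1)·I. We want v_2 with N^2 v_2 = 0 but N^1 v_2 ≠ 0; then v_{j-1} := N · v_j for j = 2, …, 2.

Pick v_2 = (0, 1, 0, 0)ᵀ.
Then v_1 = N · v_2 = (1, 0, -2, 0)ᵀ.

Sanity check: (A − (1)·I) v_1 = (0, 0, 0, 0)ᵀ = 0. ✓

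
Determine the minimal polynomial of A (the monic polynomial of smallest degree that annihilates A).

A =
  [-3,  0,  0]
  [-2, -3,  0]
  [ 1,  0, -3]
x^2 + 6*x + 9

The characteristic polynomial is χ_A(x) = (x + 3)^3, so the eigenvalues are known. The minimal polynomial is
  m_A(x) = Π_λ (x − λ)^{k_λ}
where k_λ is the size of the *largest* Jordan block for λ (equivalently, the smallest k with (A − λI)^k v = 0 for every generalised eigenvector v of λ).

  λ = -3: largest Jordan block has size 2, contributing (x + 3)^2

So m_A(x) = (x + 3)^2 = x^2 + 6*x + 9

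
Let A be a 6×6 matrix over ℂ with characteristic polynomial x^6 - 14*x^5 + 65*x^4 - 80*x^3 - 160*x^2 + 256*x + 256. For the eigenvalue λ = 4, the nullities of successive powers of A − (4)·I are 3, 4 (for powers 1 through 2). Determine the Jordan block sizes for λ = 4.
Block sizes for λ = 4: [2, 1, 1]

From the dimensions of kernels of powers, the number of Jordan blocks of size at least j is d_j − d_{j−1} where d_j = dim ker(N^j) (with d_0 = 0). Computing the differences gives [3, 1].
The number of blocks of size exactly k is (#blocks of size ≥ k) − (#blocks of size ≥ k + 1), so the partition is: 2 block(s) of size 1, 1 block(s) of size 2.
In nonincreasing order the block sizes are [2, 1, 1].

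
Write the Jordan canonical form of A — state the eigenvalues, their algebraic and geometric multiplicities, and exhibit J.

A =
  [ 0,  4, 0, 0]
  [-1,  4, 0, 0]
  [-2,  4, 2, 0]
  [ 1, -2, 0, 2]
J_2(2) ⊕ J_1(2) ⊕ J_1(2)

The characteristic polynomial is
  det(x·I − A) = x^4 - 8*x^3 + 24*x^2 - 32*x + 16 = (x - 2)^4

Eigenvalues and multiplicities (the geometric multiplicity of λ is n − rank(A − λI), which equals the number of Jordan blocks for λ):
  λ = 2: algebraic multiplicity = 4, geometric multiplicity = 3

Determining the block sizes for each eigenvalue:
  λ = 2: 3 blocks summing to 4 forces exactly one block of size 2 and the rest size 1 → block sizes [2, 1, 1]

Assembling the blocks gives a Jordan form
J =
  [2, 1, 0, 0]
  [0, 2, 0, 0]
  [0, 0, 2, 0]
  [0, 0, 0, 2]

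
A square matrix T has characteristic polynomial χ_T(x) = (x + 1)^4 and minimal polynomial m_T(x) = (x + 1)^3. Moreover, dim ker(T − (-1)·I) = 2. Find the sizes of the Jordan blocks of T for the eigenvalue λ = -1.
Block sizes for λ = -1: [3, 1]

Step 1 — from the characteristic polynomial, algebraic multiplicity of λ = -1 is 4. From dim ker(T − (-1)·I) = 2, there are exactly 2 Jordan blocks for λ = -1.
Step 2 — from the minimal polynomial, the factor (x + 1)^3 tells us the largest block for λ = -1 has size 3.
Step 3 — with total size 4, 2 blocks, and largest block 3, the block sizes (in nonincreasing order) are [3, 1].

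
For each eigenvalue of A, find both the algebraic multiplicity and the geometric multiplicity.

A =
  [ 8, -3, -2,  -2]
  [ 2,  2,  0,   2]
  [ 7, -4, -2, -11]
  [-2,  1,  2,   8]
λ = 4: alg = 4, geom = 2

Step 1 — factor the characteristic polynomial to read off the algebraic multiplicities:
  χ_A(x) = (x - 4)^4

Step 2 — compute geometric multiplicities via the rank-nullity identity g(λ) = n − rank(A − λI):
  rank(A − (4)·I) = 2, so dim ker(A − (4)·I) = n − 2 = 2

Summary:
  λ = 4: algebraic multiplicity = 4, geometric multiplicity = 2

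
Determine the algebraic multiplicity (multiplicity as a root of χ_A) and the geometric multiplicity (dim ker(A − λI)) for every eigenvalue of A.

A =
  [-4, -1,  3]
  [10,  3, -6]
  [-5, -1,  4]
λ = 1: alg = 3, geom = 2

Step 1 — factor the characteristic polynomial to read off the algebraic multiplicities:
  χ_A(x) = (x - 1)^3

Step 2 — compute geometric multiplicities via the rank-nullity identity g(λ) = n − rank(A − λI):
  rank(A − (1)·I) = 1, so dim ker(A − (1)·I) = n − 1 = 2

Summary:
  λ = 1: algebraic multiplicity = 3, geometric multiplicity = 2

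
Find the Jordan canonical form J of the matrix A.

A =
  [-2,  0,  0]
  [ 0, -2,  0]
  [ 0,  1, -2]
J_2(-2) ⊕ J_1(-2)

The characteristic polynomial is
  det(x·I − A) = x^3 + 6*x^2 + 12*x + 8 = (x + 2)^3

Eigenvalues and multiplicities (the geometric multiplicity of λ is n − rank(A − λI), which equals the number of Jordan blocks for λ):
  λ = -2: algebraic multiplicity = 3, geometric multiplicity = 2

Determining the block sizes for each eigenvalue:
  λ = -2: 2 blocks summing to 3 forces exactly one block of size 2 and the rest size 1 → block sizes [2, 1]

Assembling the blocks gives a Jordan form
J =
  [-2,  1,  0]
  [ 0, -2,  0]
  [ 0,  0, -2]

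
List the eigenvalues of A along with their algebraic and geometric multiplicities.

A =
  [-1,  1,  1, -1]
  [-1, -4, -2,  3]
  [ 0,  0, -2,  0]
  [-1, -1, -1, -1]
λ = -2: alg = 4, geom = 2

Step 1 — factor the characteristic polynomial to read off the algebraic multiplicities:
  χ_A(x) = (x + 2)^4

Step 2 — compute geometric multiplicities via the rank-nullity identity g(λ) = n − rank(A − λI):
  rank(A − (-2)·I) = 2, so dim ker(A − (-2)·I) = n − 2 = 2

Summary:
  λ = -2: algebraic multiplicity = 4, geometric multiplicity = 2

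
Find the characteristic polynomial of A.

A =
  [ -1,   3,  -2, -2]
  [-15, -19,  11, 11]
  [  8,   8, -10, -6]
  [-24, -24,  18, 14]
x^4 + 16*x^3 + 96*x^2 + 256*x + 256

Expanding det(x·I − A) (e.g. by cofactor expansion or by noting that A is similar to its Jordan form J, which has the same characteristic polynomial as A) gives
  χ_A(x) = x^4 + 16*x^3 + 96*x^2 + 256*x + 256
which factors as (x + 4)^4. The eigenvalues (with algebraic multiplicities) are λ = -4 with multiplicity 4.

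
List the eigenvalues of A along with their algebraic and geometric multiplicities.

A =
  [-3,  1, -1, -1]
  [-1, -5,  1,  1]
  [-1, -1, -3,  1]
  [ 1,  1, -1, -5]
λ = -4: alg = 4, geom = 3

Step 1 — factor the characteristic polynomial to read off the algebraic multiplicities:
  χ_A(x) = (x + 4)^4

Step 2 — compute geometric multiplicities via the rank-nullity identity g(λ) = n − rank(A − λI):
  rank(A − (-4)·I) = 1, so dim ker(A − (-4)·I) = n − 1 = 3

Summary:
  λ = -4: algebraic multiplicity = 4, geometric multiplicity = 3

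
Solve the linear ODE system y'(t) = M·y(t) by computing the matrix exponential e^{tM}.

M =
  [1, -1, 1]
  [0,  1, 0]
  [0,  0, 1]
e^{tM} =
  [exp(t), -t*exp(t), t*exp(t)]
  [0, exp(t), 0]
  [0, 0, exp(t)]

Strategy: write M = P · J · P⁻¹ where J is a Jordan canonical form, so e^{tM} = P · e^{tJ} · P⁻¹, and e^{tJ} can be computed block-by-block.

M has Jordan form
J =
  [1, 1, 0]
  [0, 1, 0]
  [0, 0, 1]
(up to reordering of blocks).

Per-block formulas:
  For a 2×2 Jordan block J_2(1): exp(t · J_2(1)) = e^(1t)·(I + t·N), where N is the 2×2 nilpotent shift.
  For a 1×1 block at λ = 1: exp(t · [1]) = [e^(1t)].

After assembling e^{tJ} and conjugating by P, we get:

e^{tM} =
  [exp(t), -t*exp(t), t*exp(t)]
  [0, exp(t), 0]
  [0, 0, exp(t)]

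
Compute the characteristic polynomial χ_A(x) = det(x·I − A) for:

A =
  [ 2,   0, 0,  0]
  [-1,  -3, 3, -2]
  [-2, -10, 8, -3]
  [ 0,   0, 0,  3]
x^4 - 10*x^3 + 37*x^2 - 60*x + 36

Expanding det(x·I − A) (e.g. by cofactor expansion or by noting that A is similar to its Jordan form J, which has the same characteristic polynomial as A) gives
  χ_A(x) = x^4 - 10*x^3 + 37*x^2 - 60*x + 36
which factors as (x - 3)^2*(x - 2)^2. The eigenvalues (with algebraic multiplicities) are λ = 2 with multiplicity 2, λ = 3 with multiplicity 2.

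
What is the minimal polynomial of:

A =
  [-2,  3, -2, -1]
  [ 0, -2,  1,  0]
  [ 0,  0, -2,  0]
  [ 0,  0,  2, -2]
x^3 + 6*x^2 + 12*x + 8

The characteristic polynomial is χ_A(x) = (x + 2)^4, so the eigenvalues are known. The minimal polynomial is
  m_A(x) = Π_λ (x − λ)^{k_λ}
where k_λ is the size of the *largest* Jordan block for λ (equivalently, the smallest k with (A − λI)^k v = 0 for every generalised eigenvector v of λ).

  λ = -2: largest Jordan block has size 3, contributing (x + 2)^3

So m_A(x) = (x + 2)^3 = x^3 + 6*x^2 + 12*x + 8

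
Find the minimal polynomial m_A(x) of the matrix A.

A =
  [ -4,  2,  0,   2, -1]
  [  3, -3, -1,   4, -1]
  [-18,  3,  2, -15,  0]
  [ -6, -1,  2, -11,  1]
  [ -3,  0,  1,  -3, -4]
x^3 + 12*x^2 + 48*x + 64

The characteristic polynomial is χ_A(x) = (x + 4)^5, so the eigenvalues are known. The minimal polynomial is
  m_A(x) = Π_λ (x − λ)^{k_λ}
where k_λ is the size of the *largest* Jordan block for λ (equivalently, the smallest k with (A − λI)^k v = 0 for every generalised eigenvector v of λ).

  λ = -4: largest Jordan block has size 3, contributing (x + 4)^3

So m_A(x) = (x + 4)^3 = x^3 + 12*x^2 + 48*x + 64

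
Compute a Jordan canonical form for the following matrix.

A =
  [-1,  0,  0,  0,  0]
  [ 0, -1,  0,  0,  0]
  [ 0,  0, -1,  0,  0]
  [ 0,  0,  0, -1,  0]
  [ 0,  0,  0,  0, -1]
J_1(-1) ⊕ J_1(-1) ⊕ J_1(-1) ⊕ J_1(-1) ⊕ J_1(-1)

The characteristic polynomial is
  det(x·I − A) = x^5 + 5*x^4 + 10*x^3 + 10*x^2 + 5*x + 1 = (x + 1)^5

Eigenvalues and multiplicities (the geometric multiplicity of λ is n − rank(A − λI), which equals the number of Jordan blocks for λ):
  λ = -1: algebraic multiplicity = 5, geometric multiplicity = 5

Determining the block sizes for each eigenvalue:
  λ = -1: gm = am = 5, so every block has size 1 → block sizes [1, 1, 1, 1, 1]

Assembling the blocks gives a Jordan form
J =
  [-1,  0,  0,  0,  0]
  [ 0, -1,  0,  0,  0]
  [ 0,  0, -1,  0,  0]
  [ 0,  0,  0, -1,  0]
  [ 0,  0,  0,  0, -1]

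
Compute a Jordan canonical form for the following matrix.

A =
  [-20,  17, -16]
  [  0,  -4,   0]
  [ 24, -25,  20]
J_2(-4) ⊕ J_1(4)

The characteristic polynomial is
  det(x·I − A) = x^3 + 4*x^2 - 16*x - 64 = (x - 4)*(x + 4)^2

Eigenvalues and multiplicities (the geometric multiplicity of λ is n − rank(A − λI), which equals the number of Jordan blocks for λ):
  λ = -4: algebraic multiplicity = 2, geometric multiplicity = 1
  λ = 4: algebraic multiplicity = 1, geometric multiplicity = 1

Determining the block sizes for each eigenvalue:
  λ = -4: one block (gm = 1), so the single block has size am = 2 → block sizes [2]
  λ = 4: one block (gm = 1), so the single block has size am = 1 → block sizes [1]

Assembling the blocks gives a Jordan form
J =
  [-4,  1, 0]
  [ 0, -4, 0]
  [ 0,  0, 4]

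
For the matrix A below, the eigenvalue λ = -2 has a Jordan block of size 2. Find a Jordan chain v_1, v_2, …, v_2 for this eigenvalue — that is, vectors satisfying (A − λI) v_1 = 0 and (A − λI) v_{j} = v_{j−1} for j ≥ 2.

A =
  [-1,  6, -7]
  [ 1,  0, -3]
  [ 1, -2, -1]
A Jordan chain for λ = -2 of length 2:
v_1 = (1, 1, 1)ᵀ
v_2 = (1, 0, 0)ᵀ

Let N = A − (-2)·I. We want v_2 with N^2 v_2 = 0 but N^1 v_2 ≠ 0; then v_{j-1} := N · v_j for j = 2, …, 2.

Pick v_2 = (1, 0, 0)ᵀ.
Then v_1 = N · v_2 = (1, 1, 1)ᵀ.

Sanity check: (A − (-2)·I) v_1 = (0, 0, 0)ᵀ = 0. ✓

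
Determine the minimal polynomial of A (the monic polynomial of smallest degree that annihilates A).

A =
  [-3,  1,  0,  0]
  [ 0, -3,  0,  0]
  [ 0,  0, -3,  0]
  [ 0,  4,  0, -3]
x^2 + 6*x + 9

The characteristic polynomial is χ_A(x) = (x + 3)^4, so the eigenvalues are known. The minimal polynomial is
  m_A(x) = Π_λ (x − λ)^{k_λ}
where k_λ is the size of the *largest* Jordan block for λ (equivalently, the smallest k with (A − λI)^k v = 0 for every generalised eigenvector v of λ).

  λ = -3: largest Jordan block has size 2, contributing (x + 3)^2

So m_A(x) = (x + 3)^2 = x^2 + 6*x + 9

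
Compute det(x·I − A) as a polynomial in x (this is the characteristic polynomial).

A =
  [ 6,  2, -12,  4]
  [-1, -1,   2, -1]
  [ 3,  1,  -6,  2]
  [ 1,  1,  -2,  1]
x^4

Expanding det(x·I − A) (e.g. by cofactor expansion or by noting that A is similar to its Jordan form J, which has the same characteristic polynomial as A) gives
  χ_A(x) = x^4
which factors as x^4. The eigenvalues (with algebraic multiplicities) are λ = 0 with multiplicity 4.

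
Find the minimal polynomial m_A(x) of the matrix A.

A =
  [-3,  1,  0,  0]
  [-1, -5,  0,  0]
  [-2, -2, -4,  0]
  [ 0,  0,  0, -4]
x^2 + 8*x + 16

The characteristic polynomial is χ_A(x) = (x + 4)^4, so the eigenvalues are known. The minimal polynomial is
  m_A(x) = Π_λ (x − λ)^{k_λ}
where k_λ is the size of the *largest* Jordan block for λ (equivalently, the smallest k with (A − λI)^k v = 0 for every generalised eigenvector v of λ).

  λ = -4: largest Jordan block has size 2, contributing (x + 4)^2

So m_A(x) = (x + 4)^2 = x^2 + 8*x + 16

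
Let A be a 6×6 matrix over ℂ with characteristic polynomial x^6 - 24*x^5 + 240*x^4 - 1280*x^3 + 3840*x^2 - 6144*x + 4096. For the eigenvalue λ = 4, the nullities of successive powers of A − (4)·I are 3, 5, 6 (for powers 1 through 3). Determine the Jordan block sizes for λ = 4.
Block sizes for λ = 4: [3, 2, 1]

From the dimensions of kernels of powers, the number of Jordan blocks of size at least j is d_j − d_{j−1} where d_j = dim ker(N^j) (with d_0 = 0). Computing the differences gives [3, 2, 1].
The number of blocks of size exactly k is (#blocks of size ≥ k) − (#blocks of size ≥ k + 1), so the partition is: 1 block(s) of size 1, 1 block(s) of size 2, 1 block(s) of size 3.
In nonincreasing order the block sizes are [3, 2, 1].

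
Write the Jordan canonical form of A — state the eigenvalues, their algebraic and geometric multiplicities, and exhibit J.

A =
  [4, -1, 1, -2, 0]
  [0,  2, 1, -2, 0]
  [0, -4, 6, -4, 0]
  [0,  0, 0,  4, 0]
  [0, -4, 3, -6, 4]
J_3(4) ⊕ J_1(4) ⊕ J_1(4)

The characteristic polynomial is
  det(x·I − A) = x^5 - 20*x^4 + 160*x^3 - 640*x^2 + 1280*x - 1024 = (x - 4)^5

Eigenvalues and multiplicities (the geometric multiplicity of λ is n − rank(A − λI), which equals the number of Jordan blocks for λ):
  λ = 4: algebraic multiplicity = 5, geometric multiplicity = 3

Determining the block sizes for each eigenvalue:
  λ = 4: with am = 5 and gm = 3, the partition is not yet determined (e.g. several partitions of 5 into 3 parts exist). Let N = A − (4)·I. Computing rank(N^1) = 2, rank(N^2) = 1, rank(N^3) = 0; the number of blocks of size ≥ j is rank(N^{j−1}) − rank(N^j), giving [3, 1, 1]. So we have 1 block(s) of size 3, 2 block(s) of size 1 → block sizes [3, 1, 1]

Assembling the blocks gives a Jordan form
J =
  [4, 1, 0, 0, 0]
  [0, 4, 1, 0, 0]
  [0, 0, 4, 0, 0]
  [0, 0, 0, 4, 0]
  [0, 0, 0, 0, 4]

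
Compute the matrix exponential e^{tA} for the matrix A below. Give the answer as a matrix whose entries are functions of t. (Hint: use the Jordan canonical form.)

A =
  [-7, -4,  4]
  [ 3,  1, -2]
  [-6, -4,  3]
e^{tA} =
  [-6*t*exp(-t) + exp(-t), -4*t*exp(-t), 4*t*exp(-t)]
  [3*t*exp(-t), 2*t*exp(-t) + exp(-t), -2*t*exp(-t)]
  [-6*t*exp(-t), -4*t*exp(-t), 4*t*exp(-t) + exp(-t)]

Strategy: write A = P · J · P⁻¹ where J is a Jordan canonical form, so e^{tA} = P · e^{tJ} · P⁻¹, and e^{tJ} can be computed block-by-block.

A has Jordan form
J =
  [-1,  1,  0]
  [ 0, -1,  0]
  [ 0,  0, -1]
(up to reordering of blocks).

Per-block formulas:
  For a 2×2 Jordan block J_2(-1): exp(t · J_2(-1)) = e^(-1t)·(I + t·N), where N is the 2×2 nilpotent shift.
  For a 1×1 block at λ = -1: exp(t · [-1]) = [e^(-1t)].

After assembling e^{tJ} and conjugating by P, we get:

e^{tA} =
  [-6*t*exp(-t) + exp(-t), -4*t*exp(-t), 4*t*exp(-t)]
  [3*t*exp(-t), 2*t*exp(-t) + exp(-t), -2*t*exp(-t)]
  [-6*t*exp(-t), -4*t*exp(-t), 4*t*exp(-t) + exp(-t)]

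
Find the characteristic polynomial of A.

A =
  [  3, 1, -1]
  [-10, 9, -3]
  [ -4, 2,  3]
x^3 - 15*x^2 + 75*x - 125

Expanding det(x·I − A) (e.g. by cofactor expansion or by noting that A is similar to its Jordan form J, which has the same characteristic polynomial as A) gives
  χ_A(x) = x^3 - 15*x^2 + 75*x - 125
which factors as (x - 5)^3. The eigenvalues (with algebraic multiplicities) are λ = 5 with multiplicity 3.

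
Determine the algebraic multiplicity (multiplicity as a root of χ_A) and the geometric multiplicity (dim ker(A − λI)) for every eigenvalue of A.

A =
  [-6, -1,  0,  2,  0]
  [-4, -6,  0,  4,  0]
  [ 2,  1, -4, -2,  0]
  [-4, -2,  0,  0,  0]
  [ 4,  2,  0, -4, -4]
λ = -4: alg = 5, geom = 4

Step 1 — factor the characteristic polynomial to read off the algebraic multiplicities:
  χ_A(x) = (x + 4)^5

Step 2 — compute geometric multiplicities via the rank-nullity identity g(λ) = n − rank(A − λI):
  rank(A − (-4)·I) = 1, so dim ker(A − (-4)·I) = n − 1 = 4

Summary:
  λ = -4: algebraic multiplicity = 5, geometric multiplicity = 4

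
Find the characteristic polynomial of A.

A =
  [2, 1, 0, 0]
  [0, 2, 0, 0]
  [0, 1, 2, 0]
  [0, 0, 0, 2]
x^4 - 8*x^3 + 24*x^2 - 32*x + 16

Expanding det(x·I − A) (e.g. by cofactor expansion or by noting that A is similar to its Jordan form J, which has the same characteristic polynomial as A) gives
  χ_A(x) = x^4 - 8*x^3 + 24*x^2 - 32*x + 16
which factors as (x - 2)^4. The eigenvalues (with algebraic multiplicities) are λ = 2 with multiplicity 4.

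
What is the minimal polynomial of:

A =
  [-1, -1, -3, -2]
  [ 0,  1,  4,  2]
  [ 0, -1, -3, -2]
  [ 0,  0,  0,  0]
x^4 + 3*x^3 + 3*x^2 + x

The characteristic polynomial is χ_A(x) = x*(x + 1)^3, so the eigenvalues are known. The minimal polynomial is
  m_A(x) = Π_λ (x − λ)^{k_λ}
where k_λ is the size of the *largest* Jordan block for λ (equivalently, the smallest k with (A − λI)^k v = 0 for every generalised eigenvector v of λ).

  λ = -1: largest Jordan block has size 3, contributing (x + 1)^3
  λ = 0: largest Jordan block has size 1, contributing (x − 0)

So m_A(x) = x*(x + 1)^3 = x^4 + 3*x^3 + 3*x^2 + x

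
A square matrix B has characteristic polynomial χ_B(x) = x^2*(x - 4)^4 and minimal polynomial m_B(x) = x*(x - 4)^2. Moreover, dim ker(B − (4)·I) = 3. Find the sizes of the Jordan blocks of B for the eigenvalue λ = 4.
Block sizes for λ = 4: [2, 1, 1]

Step 1 — from the characteristic polynomial, algebraic multiplicity of λ = 4 is 4. From dim ker(B − (4)·I) = 3, there are exactly 3 Jordan blocks for λ = 4.
Step 2 — from the minimal polynomial, the factor (x − 4)^2 tells us the largest block for λ = 4 has size 2.
Step 3 — with total size 4, 3 blocks, and largest block 2, the block sizes (in nonincreasing order) are [2, 1, 1].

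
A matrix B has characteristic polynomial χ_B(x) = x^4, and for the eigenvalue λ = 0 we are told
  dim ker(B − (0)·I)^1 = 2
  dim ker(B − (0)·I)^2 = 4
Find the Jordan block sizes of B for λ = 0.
Block sizes for λ = 0: [2, 2]

From the dimensions of kernels of powers, the number of Jordan blocks of size at least j is d_j − d_{j−1} where d_j = dim ker(N^j) (with d_0 = 0). Computing the differences gives [2, 2].
The number of blocks of size exactly k is (#blocks of size ≥ k) − (#blocks of size ≥ k + 1), so the partition is: 2 block(s) of size 2.
In nonincreasing order the block sizes are [2, 2].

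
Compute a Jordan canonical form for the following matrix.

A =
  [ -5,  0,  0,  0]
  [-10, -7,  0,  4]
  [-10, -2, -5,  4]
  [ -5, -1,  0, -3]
J_2(-5) ⊕ J_1(-5) ⊕ J_1(-5)

The characteristic polynomial is
  det(x·I − A) = x^4 + 20*x^3 + 150*x^2 + 500*x + 625 = (x + 5)^4

Eigenvalues and multiplicities (the geometric multiplicity of λ is n − rank(A − λI), which equals the number of Jordan blocks for λ):
  λ = -5: algebraic multiplicity = 4, geometric multiplicity = 3

Determining the block sizes for each eigenvalue:
  λ = -5: 3 blocks summing to 4 forces exactly one block of size 2 and the rest size 1 → block sizes [2, 1, 1]

Assembling the blocks gives a Jordan form
J =
  [-5,  1,  0,  0]
  [ 0, -5,  0,  0]
  [ 0,  0, -5,  0]
  [ 0,  0,  0, -5]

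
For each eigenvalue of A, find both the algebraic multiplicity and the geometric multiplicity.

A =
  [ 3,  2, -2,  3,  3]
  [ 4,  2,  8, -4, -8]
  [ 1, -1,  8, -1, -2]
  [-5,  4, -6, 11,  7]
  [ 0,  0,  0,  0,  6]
λ = 6: alg = 5, geom = 3

Step 1 — factor the characteristic polynomial to read off the algebraic multiplicities:
  χ_A(x) = (x - 6)^5

Step 2 — compute geometric multiplicities via the rank-nullity identity g(λ) = n − rank(A − λI):
  rank(A − (6)·I) = 2, so dim ker(A − (6)·I) = n − 2 = 3

Summary:
  λ = 6: algebraic multiplicity = 5, geometric multiplicity = 3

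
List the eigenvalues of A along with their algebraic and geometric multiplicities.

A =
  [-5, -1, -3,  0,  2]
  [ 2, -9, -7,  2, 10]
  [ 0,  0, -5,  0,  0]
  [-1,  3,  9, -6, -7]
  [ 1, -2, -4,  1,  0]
λ = -5: alg = 5, geom = 2

Step 1 — factor the characteristic polynomial to read off the algebraic multiplicities:
  χ_A(x) = (x + 5)^5

Step 2 — compute geometric multiplicities via the rank-nullity identity g(λ) = n − rank(A − λI):
  rank(A − (-5)·I) = 3, so dim ker(A − (-5)·I) = n − 3 = 2

Summary:
  λ = -5: algebraic multiplicity = 5, geometric multiplicity = 2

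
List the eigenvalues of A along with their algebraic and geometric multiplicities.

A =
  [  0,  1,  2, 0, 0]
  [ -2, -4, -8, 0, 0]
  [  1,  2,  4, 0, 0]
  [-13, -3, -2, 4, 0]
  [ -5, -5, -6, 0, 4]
λ = 0: alg = 3, geom = 1; λ = 4: alg = 2, geom = 2

Step 1 — factor the characteristic polynomial to read off the algebraic multiplicities:
  χ_A(x) = x^3*(x - 4)^2

Step 2 — compute geometric multiplicities via the rank-nullity identity g(λ) = n − rank(A − λI):
  rank(A − (0)·I) = 4, so dim ker(A − (0)·I) = n − 4 = 1
  rank(A − (4)·I) = 3, so dim ker(A − (4)·I) = n − 3 = 2

Summary:
  λ = 0: algebraic multiplicity = 3, geometric multiplicity = 1
  λ = 4: algebraic multiplicity = 2, geometric multiplicity = 2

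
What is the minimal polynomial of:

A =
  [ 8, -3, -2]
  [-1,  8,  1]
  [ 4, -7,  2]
x^3 - 18*x^2 + 108*x - 216

The characteristic polynomial is χ_A(x) = (x - 6)^3, so the eigenvalues are known. The minimal polynomial is
  m_A(x) = Π_λ (x − λ)^{k_λ}
where k_λ is the size of the *largest* Jordan block for λ (equivalently, the smallest k with (A − λI)^k v = 0 for every generalised eigenvector v of λ).

  λ = 6: largest Jordan block has size 3, contributing (x − 6)^3

So m_A(x) = (x - 6)^3 = x^3 - 18*x^2 + 108*x - 216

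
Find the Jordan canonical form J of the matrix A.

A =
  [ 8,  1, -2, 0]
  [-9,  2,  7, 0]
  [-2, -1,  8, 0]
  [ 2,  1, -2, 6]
J_3(6) ⊕ J_1(6)

The characteristic polynomial is
  det(x·I − A) = x^4 - 24*x^3 + 216*x^2 - 864*x + 1296 = (x - 6)^4

Eigenvalues and multiplicities (the geometric multiplicity of λ is n − rank(A − λI), which equals the number of Jordan blocks for λ):
  λ = 6: algebraic multiplicity = 4, geometric multiplicity = 2

Determining the block sizes for each eigenvalue:
  λ = 6: with am = 4 and gm = 2, the partition is not yet determined (e.g. several partitions of 4 into 2 parts exist). Let N = A − (6)·I. Computing rank(N^1) = 2, rank(N^2) = 1, rank(N^3) = 0; the number of blocks of size ≥ j is rank(N^{j−1}) − rank(N^j), giving [2, 1, 1]. So we have 1 block(s) of size 3, 1 block(s) of size 1 → block sizes [3, 1]

Assembling the blocks gives a Jordan form
J =
  [6, 1, 0, 0]
  [0, 6, 1, 0]
  [0, 0, 6, 0]
  [0, 0, 0, 6]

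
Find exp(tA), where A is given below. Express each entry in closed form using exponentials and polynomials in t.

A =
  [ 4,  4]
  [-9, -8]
e^{tA} =
  [6*t*exp(-2*t) + exp(-2*t), 4*t*exp(-2*t)]
  [-9*t*exp(-2*t), -6*t*exp(-2*t) + exp(-2*t)]

Strategy: write A = P · J · P⁻¹ where J is a Jordan canonical form, so e^{tA} = P · e^{tJ} · P⁻¹, and e^{tJ} can be computed block-by-block.

A has Jordan form
J =
  [-2,  1]
  [ 0, -2]
(up to reordering of blocks).

Per-block formulas:
  For a 2×2 Jordan block J_2(-2): exp(t · J_2(-2)) = e^(-2t)·(I + t·N), where N is the 2×2 nilpotent shift.

After assembling e^{tJ} and conjugating by P, we get:

e^{tA} =
  [6*t*exp(-2*t) + exp(-2*t), 4*t*exp(-2*t)]
  [-9*t*exp(-2*t), -6*t*exp(-2*t) + exp(-2*t)]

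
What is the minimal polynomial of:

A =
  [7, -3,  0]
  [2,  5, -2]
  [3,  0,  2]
x^3 - 14*x^2 + 65*x - 100

The characteristic polynomial is χ_A(x) = (x - 5)^2*(x - 4), so the eigenvalues are known. The minimal polynomial is
  m_A(x) = Π_λ (x − λ)^{k_λ}
where k_λ is the size of the *largest* Jordan block for λ (equivalently, the smallest k with (A − λI)^k v = 0 for every generalised eigenvector v of λ).

  λ = 4: largest Jordan block has size 1, contributing (x − 4)
  λ = 5: largest Jordan block has size 2, contributing (x − 5)^2

So m_A(x) = (x - 5)^2*(x - 4) = x^3 - 14*x^2 + 65*x - 100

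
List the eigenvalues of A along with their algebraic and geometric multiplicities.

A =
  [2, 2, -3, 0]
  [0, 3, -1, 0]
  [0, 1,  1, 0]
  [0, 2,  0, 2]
λ = 2: alg = 4, geom = 2

Step 1 — factor the characteristic polynomial to read off the algebraic multiplicities:
  χ_A(x) = (x - 2)^4

Step 2 — compute geometric multiplicities via the rank-nullity identity g(λ) = n − rank(A − λI):
  rank(A − (2)·I) = 2, so dim ker(A − (2)·I) = n − 2 = 2

Summary:
  λ = 2: algebraic multiplicity = 4, geometric multiplicity = 2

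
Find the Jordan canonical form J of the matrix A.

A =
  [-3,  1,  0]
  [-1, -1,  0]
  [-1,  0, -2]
J_3(-2)

The characteristic polynomial is
  det(x·I − A) = x^3 + 6*x^2 + 12*x + 8 = (x + 2)^3

Eigenvalues and multiplicities (the geometric multiplicity of λ is n − rank(A − λI), which equals the number of Jordan blocks for λ):
  λ = -2: algebraic multiplicity = 3, geometric multiplicity = 1

Determining the block sizes for each eigenvalue:
  λ = -2: one block (gm = 1), so the single block has size am = 3 → block sizes [3]

Assembling the blocks gives a Jordan form
J =
  [-2,  1,  0]
  [ 0, -2,  1]
  [ 0,  0, -2]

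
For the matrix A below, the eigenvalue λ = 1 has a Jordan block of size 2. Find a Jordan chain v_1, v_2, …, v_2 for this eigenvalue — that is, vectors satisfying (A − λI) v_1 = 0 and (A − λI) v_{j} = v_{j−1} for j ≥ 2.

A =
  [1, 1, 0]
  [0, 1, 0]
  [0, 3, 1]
A Jordan chain for λ = 1 of length 2:
v_1 = (1, 0, 3)ᵀ
v_2 = (0, 1, 0)ᵀ

Let N = A − (1)·I. We want v_2 with N^2 v_2 = 0 but N^1 v_2 ≠ 0; then v_{j-1} := N · v_j for j = 2, …, 2.

Pick v_2 = (0, 1, 0)ᵀ.
Then v_1 = N · v_2 = (1, 0, 3)ᵀ.

Sanity check: (A − (1)·I) v_1 = (0, 0, 0)ᵀ = 0. ✓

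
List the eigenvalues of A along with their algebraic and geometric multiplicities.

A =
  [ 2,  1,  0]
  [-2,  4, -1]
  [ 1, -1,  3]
λ = 3: alg = 3, geom = 1

Step 1 — factor the characteristic polynomial to read off the algebraic multiplicities:
  χ_A(x) = (x - 3)^3

Step 2 — compute geometric multiplicities via the rank-nullity identity g(λ) = n − rank(A − λI):
  rank(A − (3)·I) = 2, so dim ker(A − (3)·I) = n − 2 = 1

Summary:
  λ = 3: algebraic multiplicity = 3, geometric multiplicity = 1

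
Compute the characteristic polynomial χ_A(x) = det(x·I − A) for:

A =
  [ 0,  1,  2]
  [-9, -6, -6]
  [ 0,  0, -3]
x^3 + 9*x^2 + 27*x + 27

Expanding det(x·I − A) (e.g. by cofactor expansion or by noting that A is similar to its Jordan form J, which has the same characteristic polynomial as A) gives
  χ_A(x) = x^3 + 9*x^2 + 27*x + 27
which factors as (x + 3)^3. The eigenvalues (with algebraic multiplicities) are λ = -3 with multiplicity 3.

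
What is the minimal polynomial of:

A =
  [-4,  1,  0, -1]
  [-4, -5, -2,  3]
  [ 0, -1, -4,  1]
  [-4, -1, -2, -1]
x^3 + 10*x^2 + 32*x + 32

The characteristic polynomial is χ_A(x) = (x + 2)*(x + 4)^3, so the eigenvalues are known. The minimal polynomial is
  m_A(x) = Π_λ (x − λ)^{k_λ}
where k_λ is the size of the *largest* Jordan block for λ (equivalently, the smallest k with (A − λI)^k v = 0 for every generalised eigenvector v of λ).

  λ = -4: largest Jordan block has size 2, contributing (x + 4)^2
  λ = -2: largest Jordan block has size 1, contributing (x + 2)

So m_A(x) = (x + 2)*(x + 4)^2 = x^3 + 10*x^2 + 32*x + 32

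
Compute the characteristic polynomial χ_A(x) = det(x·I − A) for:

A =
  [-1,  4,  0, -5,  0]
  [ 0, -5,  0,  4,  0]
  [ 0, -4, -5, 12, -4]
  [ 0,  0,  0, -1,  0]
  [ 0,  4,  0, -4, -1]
x^5 + 13*x^4 + 58*x^3 + 106*x^2 + 85*x + 25

Expanding det(x·I − A) (e.g. by cofactor expansion or by noting that A is similar to its Jordan form J, which has the same characteristic polynomial as A) gives
  χ_A(x) = x^5 + 13*x^4 + 58*x^3 + 106*x^2 + 85*x + 25
which factors as (x + 1)^3*(x + 5)^2. The eigenvalues (with algebraic multiplicities) are λ = -5 with multiplicity 2, λ = -1 with multiplicity 3.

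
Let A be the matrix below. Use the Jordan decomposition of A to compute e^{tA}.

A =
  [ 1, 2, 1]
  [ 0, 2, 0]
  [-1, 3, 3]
e^{tA} =
  [-t*exp(2*t) + exp(2*t), t^2*exp(2*t)/2 + 2*t*exp(2*t), t*exp(2*t)]
  [0, exp(2*t), 0]
  [-t*exp(2*t), t^2*exp(2*t)/2 + 3*t*exp(2*t), t*exp(2*t) + exp(2*t)]

Strategy: write A = P · J · P⁻¹ where J is a Jordan canonical form, so e^{tA} = P · e^{tJ} · P⁻¹, and e^{tJ} can be computed block-by-block.

A has Jordan form
J =
  [2, 1, 0]
  [0, 2, 1]
  [0, 0, 2]
(up to reordering of blocks).

Per-block formulas:
  For a 3×3 Jordan block J_3(2): exp(t · J_3(2)) = e^(2t)·(I + t·N + (t^2/2)·N^2), where N is the 3×3 nilpotent shift.

After assembling e^{tJ} and conjugating by P, we get:

e^{tA} =
  [-t*exp(2*t) + exp(2*t), t^2*exp(2*t)/2 + 2*t*exp(2*t), t*exp(2*t)]
  [0, exp(2*t), 0]
  [-t*exp(2*t), t^2*exp(2*t)/2 + 3*t*exp(2*t), t*exp(2*t) + exp(2*t)]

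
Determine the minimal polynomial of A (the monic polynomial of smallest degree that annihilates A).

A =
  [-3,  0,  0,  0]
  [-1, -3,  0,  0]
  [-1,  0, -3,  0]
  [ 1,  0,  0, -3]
x^2 + 6*x + 9

The characteristic polynomial is χ_A(x) = (x + 3)^4, so the eigenvalues are known. The minimal polynomial is
  m_A(x) = Π_λ (x − λ)^{k_λ}
where k_λ is the size of the *largest* Jordan block for λ (equivalently, the smallest k with (A − λI)^k v = 0 for every generalised eigenvector v of λ).

  λ = -3: largest Jordan block has size 2, contributing (x + 3)^2

So m_A(x) = (x + 3)^2 = x^2 + 6*x + 9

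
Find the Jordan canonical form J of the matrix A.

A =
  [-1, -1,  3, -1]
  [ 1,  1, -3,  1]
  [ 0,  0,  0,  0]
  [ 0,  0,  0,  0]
J_2(0) ⊕ J_1(0) ⊕ J_1(0)

The characteristic polynomial is
  det(x·I − A) = x^4

Eigenvalues and multiplicities (the geometric multiplicity of λ is n − rank(A − λI), which equals the number of Jordan blocks for λ):
  λ = 0: algebraic multiplicity = 4, geometric multiplicity = 3

Determining the block sizes for each eigenvalue:
  λ = 0: 3 blocks summing to 4 forces exactly one block of size 2 and the rest size 1 → block sizes [2, 1, 1]

Assembling the blocks gives a Jordan form
J =
  [0, 1, 0, 0]
  [0, 0, 0, 0]
  [0, 0, 0, 0]
  [0, 0, 0, 0]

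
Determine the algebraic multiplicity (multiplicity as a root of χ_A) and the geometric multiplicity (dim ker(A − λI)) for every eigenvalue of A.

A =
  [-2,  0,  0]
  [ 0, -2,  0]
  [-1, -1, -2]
λ = -2: alg = 3, geom = 2

Step 1 — factor the characteristic polynomial to read off the algebraic multiplicities:
  χ_A(x) = (x + 2)^3

Step 2 — compute geometric multiplicities via the rank-nullity identity g(λ) = n − rank(A − λI):
  rank(A − (-2)·I) = 1, so dim ker(A − (-2)·I) = n − 1 = 2

Summary:
  λ = -2: algebraic multiplicity = 3, geometric multiplicity = 2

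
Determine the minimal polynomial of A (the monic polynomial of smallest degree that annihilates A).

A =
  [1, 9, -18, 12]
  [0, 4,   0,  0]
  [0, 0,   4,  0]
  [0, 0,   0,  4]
x^2 - 5*x + 4

The characteristic polynomial is χ_A(x) = (x - 4)^3*(x - 1), so the eigenvalues are known. The minimal polynomial is
  m_A(x) = Π_λ (x − λ)^{k_λ}
where k_λ is the size of the *largest* Jordan block for λ (equivalently, the smallest k with (A − λI)^k v = 0 for every generalised eigenvector v of λ).

  λ = 1: largest Jordan block has size 1, contributing (x − 1)
  λ = 4: largest Jordan block has size 1, contributing (x − 4)

So m_A(x) = (x - 4)*(x - 1) = x^2 - 5*x + 4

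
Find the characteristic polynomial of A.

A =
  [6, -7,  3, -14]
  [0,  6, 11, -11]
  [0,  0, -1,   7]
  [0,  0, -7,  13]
x^4 - 24*x^3 + 216*x^2 - 864*x + 1296

Expanding det(x·I − A) (e.g. by cofactor expansion or by noting that A is similar to its Jordan form J, which has the same characteristic polynomial as A) gives
  χ_A(x) = x^4 - 24*x^3 + 216*x^2 - 864*x + 1296
which factors as (x - 6)^4. The eigenvalues (with algebraic multiplicities) are λ = 6 with multiplicity 4.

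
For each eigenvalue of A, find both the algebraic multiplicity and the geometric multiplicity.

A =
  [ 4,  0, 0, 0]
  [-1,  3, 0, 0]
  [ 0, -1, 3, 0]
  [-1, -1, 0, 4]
λ = 3: alg = 2, geom = 1; λ = 4: alg = 2, geom = 2

Step 1 — factor the characteristic polynomial to read off the algebraic multiplicities:
  χ_A(x) = (x - 4)^2*(x - 3)^2

Step 2 — compute geometric multiplicities via the rank-nullity identity g(λ) = n − rank(A − λI):
  rank(A − (3)·I) = 3, so dim ker(A − (3)·I) = n − 3 = 1
  rank(A − (4)·I) = 2, so dim ker(A − (4)·I) = n − 2 = 2

Summary:
  λ = 3: algebraic multiplicity = 2, geometric multiplicity = 1
  λ = 4: algebraic multiplicity = 2, geometric multiplicity = 2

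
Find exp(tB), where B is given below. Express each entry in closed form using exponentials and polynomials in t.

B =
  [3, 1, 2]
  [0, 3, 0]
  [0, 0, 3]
e^{tB} =
  [exp(3*t), t*exp(3*t), 2*t*exp(3*t)]
  [0, exp(3*t), 0]
  [0, 0, exp(3*t)]

Strategy: write B = P · J · P⁻¹ where J is a Jordan canonical form, so e^{tB} = P · e^{tJ} · P⁻¹, and e^{tJ} can be computed block-by-block.

B has Jordan form
J =
  [3, 1, 0]
  [0, 3, 0]
  [0, 0, 3]
(up to reordering of blocks).

Per-block formulas:
  For a 2×2 Jordan block J_2(3): exp(t · J_2(3)) = e^(3t)·(I + t·N), where N is the 2×2 nilpotent shift.
  For a 1×1 block at λ = 3: exp(t · [3]) = [e^(3t)].

After assembling e^{tJ} and conjugating by P, we get:

e^{tB} =
  [exp(3*t), t*exp(3*t), 2*t*exp(3*t)]
  [0, exp(3*t), 0]
  [0, 0, exp(3*t)]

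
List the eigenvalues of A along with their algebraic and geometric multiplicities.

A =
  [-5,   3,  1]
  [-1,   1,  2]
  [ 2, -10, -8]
λ = -4: alg = 3, geom = 1

Step 1 — factor the characteristic polynomial to read off the algebraic multiplicities:
  χ_A(x) = (x + 4)^3

Step 2 — compute geometric multiplicities via the rank-nullity identity g(λ) = n − rank(A − λI):
  rank(A − (-4)·I) = 2, so dim ker(A − (-4)·I) = n − 2 = 1

Summary:
  λ = -4: algebraic multiplicity = 3, geometric multiplicity = 1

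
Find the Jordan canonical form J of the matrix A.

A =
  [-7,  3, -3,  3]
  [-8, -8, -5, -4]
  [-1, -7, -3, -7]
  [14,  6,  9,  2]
J_3(-4) ⊕ J_1(-4)

The characteristic polynomial is
  det(x·I − A) = x^4 + 16*x^3 + 96*x^2 + 256*x + 256 = (x + 4)^4

Eigenvalues and multiplicities (the geometric multiplicity of λ is n − rank(A − λI), which equals the number of Jordan blocks for λ):
  λ = -4: algebraic multiplicity = 4, geometric multiplicity = 2

Determining the block sizes for each eigenvalue:
  λ = -4: with am = 4 and gm = 2, the partition is not yet determined (e.g. several partitions of 4 into 2 parts exist). Let N = A − (-4)·I. Computing rank(N^1) = 2, rank(N^2) = 1, rank(N^3) = 0; the number of blocks of size ≥ j is rank(N^{j−1}) − rank(N^j), giving [2, 1, 1]. So we have 1 block(s) of size 3, 1 block(s) of size 1 → block sizes [3, 1]

Assembling the blocks gives a Jordan form
J =
  [-4,  1,  0,  0]
  [ 0, -4,  1,  0]
  [ 0,  0, -4,  0]
  [ 0,  0,  0, -4]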